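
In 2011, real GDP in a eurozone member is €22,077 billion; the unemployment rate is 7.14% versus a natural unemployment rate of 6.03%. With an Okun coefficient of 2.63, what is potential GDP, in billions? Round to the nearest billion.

Unemployment gap = 7.14 - 6.03 = 1.11 points, so output gap = -2.63 × 1.11 = -2.9193%.
Since Y = Y* × (1 + gap/100), Y* = 22077/0.970807 ≈ 22741 billion.

€22,741 billion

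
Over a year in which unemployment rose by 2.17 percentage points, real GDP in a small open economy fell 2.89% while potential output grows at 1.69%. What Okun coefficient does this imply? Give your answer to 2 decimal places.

Growth form: g_Y = g_Y* - β × Δu, so β = (g_Y* - g_Y)/Δu.
β = (1.69 + 2.89)/2.17 = 4.58/2.17 = 2.11.

β ≈ 2.11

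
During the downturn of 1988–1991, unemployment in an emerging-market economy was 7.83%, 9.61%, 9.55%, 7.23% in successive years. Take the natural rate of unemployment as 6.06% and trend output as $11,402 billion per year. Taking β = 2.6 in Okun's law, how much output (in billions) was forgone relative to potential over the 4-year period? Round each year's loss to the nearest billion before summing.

$2,959 billion

Year 1988: gap = -2.6 × (7.83 - 6.06) = -4.602%, loss ≈ 11402 × 4.602/100 ≈ 525.
Year 1989: gap = -2.6 × (9.61 - 6.06) = -9.23%, loss ≈ 11402 × 9.23/100 ≈ 1052.
Year 1990: gap = -2.6 × (9.55 - 6.06) = -9.074%, loss ≈ 11402 × 9.074/100 ≈ 1035.
Year 1991: gap = -2.6 × (7.23 - 6.06) = -3.042%, loss ≈ 11402 × 3.042/100 ≈ 347.
Total lost output = 525 + 1052 + 1035 + 347 = 2959 billion.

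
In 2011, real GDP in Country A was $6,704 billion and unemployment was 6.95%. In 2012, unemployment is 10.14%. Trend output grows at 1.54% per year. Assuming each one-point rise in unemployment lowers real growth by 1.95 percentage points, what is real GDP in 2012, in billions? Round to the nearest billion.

$6,390 billion

Δu = 10.14 - 6.95 = 3.19 points.
Okun's law (growth form): g_Y = g_Y* - β × Δu = 1.54 - 1.95 × (3.19) = 1.54 - 6.2205 = -4.6805%.
Real GDP in the next year = 6704 × (1 - 4.6805/100) = 6704 × 0.953195 ≈ 6390 billion.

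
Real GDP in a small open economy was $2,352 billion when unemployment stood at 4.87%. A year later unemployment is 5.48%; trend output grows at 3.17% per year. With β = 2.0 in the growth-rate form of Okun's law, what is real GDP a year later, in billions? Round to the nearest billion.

Δu = 5.48 - 4.87 = 0.61 points.
Okun's law (growth form): g_Y = g_Y* - β × Δu = 3.17 - 2.0 × (0.61) = 3.17 - 1.22 = 1.95%.
Real GDP in the next year = 2352 × (1 + 1.95/100) = 2352 × 1.0195 ≈ 2398 billion.

$2,398 billion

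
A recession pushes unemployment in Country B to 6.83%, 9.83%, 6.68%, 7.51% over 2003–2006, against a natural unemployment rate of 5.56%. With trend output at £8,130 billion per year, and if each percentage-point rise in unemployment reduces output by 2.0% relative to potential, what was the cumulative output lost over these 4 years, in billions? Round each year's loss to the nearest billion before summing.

Year 2003: gap = -2.0 × (6.83 - 5.56) = -2.54%, loss ≈ 8130 × 2.54/100 ≈ 207.
Year 2004: gap = -2.0 × (9.83 - 5.56) = -8.54%, loss ≈ 8130 × 8.54/100 ≈ 694.
Year 2005: gap = -2.0 × (6.68 - 5.56) = -2.24%, loss ≈ 8130 × 2.24/100 ≈ 182.
Year 2006: gap = -2.0 × (7.51 - 5.56) = -3.9%, loss ≈ 8130 × 3.9/100 ≈ 317.
Total lost output = 207 + 694 + 182 + 317 = 1400 billion.

£1,400 billion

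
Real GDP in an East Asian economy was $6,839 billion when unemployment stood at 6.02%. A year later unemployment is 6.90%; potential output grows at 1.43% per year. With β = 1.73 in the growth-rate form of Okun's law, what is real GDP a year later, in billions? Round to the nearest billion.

Δu = 6.9 - 6.02 = 0.88 points.
Okun's law (growth form): g_Y = g_Y* - β × Δu = 1.43 - 1.73 × (0.88) = 1.43 - 1.5224 = -0.0924%.
Real GDP in the next year = 6839 × (1 - 0.0924/100) = 6839 × 0.999076 ≈ 6833 billion.

$6,833 billion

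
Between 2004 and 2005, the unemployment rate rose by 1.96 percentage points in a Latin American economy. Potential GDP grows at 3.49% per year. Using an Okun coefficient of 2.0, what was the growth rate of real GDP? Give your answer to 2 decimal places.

-0.43%

Growth-rate Okun's law: g_Y = g_Y* - β × Δu.
g_Y = 3.49 - 2.0 × (1.96) = 3.49 - 3.92 = -0.43%, i.e. -0.43% to 2 d.p.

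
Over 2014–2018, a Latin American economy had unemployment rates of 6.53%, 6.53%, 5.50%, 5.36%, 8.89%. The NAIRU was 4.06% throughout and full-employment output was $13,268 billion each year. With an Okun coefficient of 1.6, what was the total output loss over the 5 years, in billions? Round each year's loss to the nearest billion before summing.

Year 2014: gap = -1.6 × (6.53 - 4.06) = -3.952%, loss ≈ 13268 × 3.952/100 ≈ 524.
Year 2015: gap = -1.6 × (6.53 - 4.06) = -3.952%, loss ≈ 13268 × 3.952/100 ≈ 524.
Year 2016: gap = -1.6 × (5.5 - 4.06) = -2.304%, loss ≈ 13268 × 2.304/100 ≈ 306.
Year 2017: gap = -1.6 × (5.36 - 4.06) = -2.08%, loss ≈ 13268 × 2.08/100 ≈ 276.
Year 2018: gap = -1.6 × (8.89 - 4.06) = -7.728%, loss ≈ 13268 × 7.728/100 ≈ 1025.
Total lost output = 524 + 524 + 306 + 276 + 1025 = 2655 billion.

$2,655 billion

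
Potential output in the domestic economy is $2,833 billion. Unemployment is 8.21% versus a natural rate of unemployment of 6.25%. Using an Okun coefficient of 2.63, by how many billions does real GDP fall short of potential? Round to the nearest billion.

Output gap = -2.63 × (8.21 - 6.25) = -2.63 × 1.96 = -5.1548%.
Actual GDP ≈ 2833 × 0.948452 ≈ 2687 billion, so the shortfall is 2833 - 2687 = 146 billion.

$146 billion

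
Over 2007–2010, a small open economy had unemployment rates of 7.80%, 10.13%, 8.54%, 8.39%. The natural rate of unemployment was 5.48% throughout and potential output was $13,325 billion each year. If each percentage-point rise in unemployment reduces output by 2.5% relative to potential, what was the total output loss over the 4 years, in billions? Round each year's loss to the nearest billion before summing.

$4,310 billion

Year 2007: gap = -2.5 × (7.8 - 5.48) = -5.8%, loss ≈ 13325 × 5.8/100 ≈ 773.
Year 2008: gap = -2.5 × (10.13 - 5.48) = -11.625%, loss ≈ 13325 × 11.625/100 ≈ 1549.
Year 2009: gap = -2.5 × (8.54 - 5.48) = -7.65%, loss ≈ 13325 × 7.65/100 ≈ 1019.
Year 2010: gap = -2.5 × (8.39 - 5.48) = -7.275%, loss ≈ 13325 × 7.275/100 ≈ 969.
Total lost output = 773 + 1549 + 1019 + 969 = 4310 billion.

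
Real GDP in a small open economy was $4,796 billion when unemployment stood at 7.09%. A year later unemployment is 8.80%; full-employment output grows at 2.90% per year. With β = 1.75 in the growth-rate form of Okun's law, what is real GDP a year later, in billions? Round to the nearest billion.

$4,792 billion

Δu = 8.8 - 7.09 = 1.71 points.
Okun's law (growth form): g_Y = g_Y* - β × Δu = 2.90 - 1.75 × (1.71) = 2.9 - 2.9925 = -0.0925%.
Real GDP in the next year = 4796 × (1 - 0.0925/100) = 4796 × 0.999075 ≈ 4792 billion.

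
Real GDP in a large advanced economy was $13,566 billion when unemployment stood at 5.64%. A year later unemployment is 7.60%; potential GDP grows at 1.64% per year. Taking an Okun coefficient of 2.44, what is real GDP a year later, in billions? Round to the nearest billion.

Δu = 7.6 - 5.64 = 1.96 points.
Okun's law (growth form): g_Y = g_Y* - β × Δu = 1.64 - 2.44 × (1.96) = 1.64 - 4.7824 = -3.1424%.
Real GDP in the next year = 13566 × (1 - 3.1424/100) = 13566 × 0.968576 ≈ 13140 billion.

$13,140 billion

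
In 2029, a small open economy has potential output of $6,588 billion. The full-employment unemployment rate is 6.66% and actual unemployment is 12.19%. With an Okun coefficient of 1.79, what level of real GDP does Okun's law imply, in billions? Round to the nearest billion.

$5,936 billion

Unemployment gap = 12.19 - 6.66 = 5.53 points, so the output gap is -1.79 × 5.53 = -9.8987%.
Actual GDP = 6588 × (1 - 9.8987/100) = 6588 × 0.901013 ≈ 5936 billion.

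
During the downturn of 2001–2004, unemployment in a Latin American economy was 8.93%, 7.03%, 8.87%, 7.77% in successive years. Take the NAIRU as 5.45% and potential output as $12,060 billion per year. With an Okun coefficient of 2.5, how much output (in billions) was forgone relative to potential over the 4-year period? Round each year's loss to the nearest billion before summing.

$3,255 billion

Year 2001: gap = -2.5 × (8.93 - 5.45) = -8.7%, loss ≈ 12060 × 8.7/100 ≈ 1049.
Year 2002: gap = -2.5 × (7.03 - 5.45) = -3.95%, loss ≈ 12060 × 3.95/100 ≈ 476.
Year 2003: gap = -2.5 × (8.87 - 5.45) = -8.55%, loss ≈ 12060 × 8.55/100 ≈ 1031.
Year 2004: gap = -2.5 × (7.77 - 5.45) = -5.8%, loss ≈ 12060 × 5.8/100 ≈ 699.
Total lost output = 1049 + 476 + 1031 + 699 = 3255 billion.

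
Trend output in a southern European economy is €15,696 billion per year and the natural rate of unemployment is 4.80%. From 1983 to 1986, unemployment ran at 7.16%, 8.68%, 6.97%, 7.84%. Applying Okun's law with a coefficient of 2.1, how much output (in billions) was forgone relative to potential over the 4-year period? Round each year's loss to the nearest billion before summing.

Year 1983: gap = -2.1 × (7.16 - 4.8) = -4.956%, loss ≈ 15696 × 4.956/100 ≈ 778.
Year 1984: gap = -2.1 × (8.68 - 4.8) = -8.148%, loss ≈ 15696 × 8.148/100 ≈ 1279.
Year 1985: gap = -2.1 × (6.97 - 4.8) = -4.557%, loss ≈ 15696 × 4.557/100 ≈ 715.
Year 1986: gap = -2.1 × (7.84 - 4.8) = -6.384%, loss ≈ 15696 × 6.384/100 ≈ 1002.
Total lost output = 778 + 1279 + 715 + 1002 = 3774 billion.

€3,774 billion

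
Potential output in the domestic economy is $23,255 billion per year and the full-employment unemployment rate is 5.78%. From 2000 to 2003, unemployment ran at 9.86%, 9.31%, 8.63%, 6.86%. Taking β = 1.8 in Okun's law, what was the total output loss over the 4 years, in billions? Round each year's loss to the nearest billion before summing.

$4,831 billion

Year 2000: gap = -1.8 × (9.86 - 5.78) = -7.344%, loss ≈ 23255 × 7.344/100 ≈ 1708.
Year 2001: gap = -1.8 × (9.31 - 5.78) = -6.354%, loss ≈ 23255 × 6.354/100 ≈ 1478.
Year 2002: gap = -1.8 × (8.63 - 5.78) = -5.13%, loss ≈ 23255 × 5.13/100 ≈ 1193.
Year 2003: gap = -1.8 × (6.86 - 5.78) = -1.944%, loss ≈ 23255 × 1.944/100 ≈ 452.
Total lost output = 1708 + 1478 + 1193 + 452 = 4831 billion.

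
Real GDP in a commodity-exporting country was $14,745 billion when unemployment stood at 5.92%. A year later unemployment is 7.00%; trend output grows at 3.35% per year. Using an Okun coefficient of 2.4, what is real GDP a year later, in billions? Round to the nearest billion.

$14,857 billion

Δu = 7 - 5.92 = 1.08 points.
Okun's law (growth form): g_Y = g_Y* - β × Δu = 3.35 - 2.4 × (1.08) = 3.35 - 2.592 = 0.758%.
Real GDP in the next year = 14745 × (1 + 0.758/100) = 14745 × 1.00758 ≈ 14857 billion.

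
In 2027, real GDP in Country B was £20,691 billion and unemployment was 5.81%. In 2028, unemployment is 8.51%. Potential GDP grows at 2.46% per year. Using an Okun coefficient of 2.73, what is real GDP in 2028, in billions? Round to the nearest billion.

Δu = 8.51 - 5.81 = 2.7 points.
Okun's law (growth form): g_Y = g_Y* - β × Δu = 2.46 - 2.73 × (2.70) = 2.46 - 7.371 = -4.911%.
Real GDP in the next year = 20691 × (1 - 4.911/100) = 20691 × 0.95089 ≈ 19675 billion.

£19,675 billion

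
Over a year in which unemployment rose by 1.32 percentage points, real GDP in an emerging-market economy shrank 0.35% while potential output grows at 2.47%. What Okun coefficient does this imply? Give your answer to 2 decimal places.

Growth form: g_Y = g_Y* - β × Δu, so β = (g_Y* - g_Y)/Δu.
β = (2.47 + 0.35)/1.32 = 2.82/1.32 = 2.14.

β ≈ 2.14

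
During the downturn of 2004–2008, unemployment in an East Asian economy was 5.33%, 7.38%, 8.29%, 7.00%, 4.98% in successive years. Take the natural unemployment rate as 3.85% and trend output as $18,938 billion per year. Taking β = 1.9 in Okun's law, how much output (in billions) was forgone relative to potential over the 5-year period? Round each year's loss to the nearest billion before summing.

$4,941 billion

Year 2004: gap = -1.9 × (5.33 - 3.85) = -2.812%, loss ≈ 18938 × 2.812/100 ≈ 533.
Year 2005: gap = -1.9 × (7.38 - 3.85) = -6.707%, loss ≈ 18938 × 6.707/100 ≈ 1270.
Year 2006: gap = -1.9 × (8.29 - 3.85) = -8.436%, loss ≈ 18938 × 8.436/100 ≈ 1598.
Year 2007: gap = -1.9 × (7 - 3.85) = -5.985%, loss ≈ 18938 × 5.985/100 ≈ 1133.
Year 2008: gap = -1.9 × (4.98 - 3.85) = -2.147%, loss ≈ 18938 × 2.147/100 ≈ 407.
Total lost output = 533 + 1270 + 1598 + 1133 + 407 = 4941 billion.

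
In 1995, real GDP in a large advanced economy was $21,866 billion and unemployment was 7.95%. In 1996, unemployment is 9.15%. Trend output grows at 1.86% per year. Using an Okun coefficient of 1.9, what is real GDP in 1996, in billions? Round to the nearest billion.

$21,774 billion

Δu = 9.15 - 7.95 = 1.2 points.
Okun's law (growth form): g_Y = g_Y* - β × Δu = 1.86 - 1.9 × (1.20) = 1.86 - 2.28 = -0.42%.
Real GDP in the next year = 21866 × (1 - 0.42/100) = 21866 × 0.9958 ≈ 21774 billion.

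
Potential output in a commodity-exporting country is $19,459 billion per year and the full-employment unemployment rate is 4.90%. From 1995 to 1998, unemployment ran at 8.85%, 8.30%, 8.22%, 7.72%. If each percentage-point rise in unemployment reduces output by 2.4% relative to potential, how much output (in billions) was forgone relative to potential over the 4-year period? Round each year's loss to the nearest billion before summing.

$6,300 billion

Year 1995: gap = -2.4 × (8.85 - 4.9) = -9.48%, loss ≈ 19459 × 9.48/100 ≈ 1845.
Year 1996: gap = -2.4 × (8.3 - 4.9) = -8.16%, loss ≈ 19459 × 8.16/100 ≈ 1588.
Year 1997: gap = -2.4 × (8.22 - 4.9) = -7.968%, loss ≈ 19459 × 7.968/100 ≈ 1550.
Year 1998: gap = -2.4 × (7.72 - 4.9) = -6.768%, loss ≈ 19459 × 6.768/100 ≈ 1317.
Total lost output = 1845 + 1588 + 1550 + 1317 = 6300 billion.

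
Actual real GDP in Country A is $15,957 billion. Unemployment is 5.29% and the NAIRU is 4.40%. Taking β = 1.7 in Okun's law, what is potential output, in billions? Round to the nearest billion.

Unemployment gap = 5.29 - 4.4 = 0.89 points, so output gap = -1.7 × 0.89 = -1.513%.
Since Y = Y* × (1 + gap/100), Y* = 15957/0.98487 ≈ 16202 billion.

$16,202 billion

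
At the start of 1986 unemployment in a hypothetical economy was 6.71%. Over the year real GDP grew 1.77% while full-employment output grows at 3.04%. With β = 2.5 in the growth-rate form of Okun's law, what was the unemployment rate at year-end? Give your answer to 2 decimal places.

7.22%

Growth-rate Okun's law: g_Y = g_Y* - β × Δu, so Δu = (g_Y* - g_Y)/β.
Δu = (3.04 - 1.77)/2.5 = 1.27/2.5 = 0.51 percentage points.
Year-end unemployment = 6.71 + 0.51 = 7.22%.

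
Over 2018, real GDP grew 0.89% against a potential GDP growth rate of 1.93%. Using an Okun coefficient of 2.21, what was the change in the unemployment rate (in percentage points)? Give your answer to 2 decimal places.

Growth-rate Okun's law: g_Y = g_Y* - β × Δu, so Δu = (g_Y* - g_Y)/β.
Δu = (1.93 - 0.89)/2.21 = 1.04/2.21 = 0.47 percentage points.

0.47 percentage points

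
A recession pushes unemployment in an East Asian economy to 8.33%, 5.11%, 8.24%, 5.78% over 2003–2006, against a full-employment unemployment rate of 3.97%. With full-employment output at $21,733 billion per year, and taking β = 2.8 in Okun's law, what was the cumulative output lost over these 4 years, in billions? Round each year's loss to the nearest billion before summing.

Year 2003: gap = -2.8 × (8.33 - 3.97) = -12.208%, loss ≈ 21733 × 12.208/100 ≈ 2653.
Year 2004: gap = -2.8 × (5.11 - 3.97) = -3.192%, loss ≈ 21733 × 3.192/100 ≈ 694.
Year 2005: gap = -2.8 × (8.24 - 3.97) = -11.956%, loss ≈ 21733 × 11.956/100 ≈ 2598.
Year 2006: gap = -2.8 × (5.78 - 3.97) = -5.068%, loss ≈ 21733 × 5.068/100 ≈ 1101.
Total lost output = 2653 + 694 + 2598 + 1101 = 7046 billion.

$7,046 billion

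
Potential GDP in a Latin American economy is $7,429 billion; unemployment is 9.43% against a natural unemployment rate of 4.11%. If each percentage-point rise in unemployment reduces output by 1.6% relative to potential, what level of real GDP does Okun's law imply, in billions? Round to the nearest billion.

$6,797 billion

Unemployment gap = 9.43 - 4.11 = 5.32 points, so the output gap is -1.6 × 5.32 = -8.512%.
Actual GDP = 7429 × (1 - 8.512/100) = 7429 × 0.91488 ≈ 6797 billion.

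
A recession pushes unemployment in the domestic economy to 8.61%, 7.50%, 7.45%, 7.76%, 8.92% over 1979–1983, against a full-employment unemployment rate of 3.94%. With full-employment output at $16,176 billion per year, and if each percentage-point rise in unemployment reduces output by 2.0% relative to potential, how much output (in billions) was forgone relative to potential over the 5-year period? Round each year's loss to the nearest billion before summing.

$6,646 billion

Year 1979: gap = -2.0 × (8.61 - 3.94) = -9.34%, loss ≈ 16176 × 9.34/100 ≈ 1511.
Year 1980: gap = -2.0 × (7.5 - 3.94) = -7.12%, loss ≈ 16176 × 7.12/100 ≈ 1152.
Year 1981: gap = -2.0 × (7.45 - 3.94) = -7.02%, loss ≈ 16176 × 7.02/100 ≈ 1136.
Year 1982: gap = -2.0 × (7.76 - 3.94) = -7.64%, loss ≈ 16176 × 7.64/100 ≈ 1236.
Year 1983: gap = -2.0 × (8.92 - 3.94) = -9.96%, loss ≈ 16176 × 9.96/100 ≈ 1611.
Total lost output = 1511 + 1152 + 1136 + 1236 + 1611 = 6646 billion.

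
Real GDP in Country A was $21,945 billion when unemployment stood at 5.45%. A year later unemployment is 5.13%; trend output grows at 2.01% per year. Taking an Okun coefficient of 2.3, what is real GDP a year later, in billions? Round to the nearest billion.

$22,548 billion

Δu = 5.13 - 5.45 = -0.32 points.
Okun's law (growth form): g_Y = g_Y* - β × Δu = 2.01 - 2.3 × (-0.32) = 2.01 + 0.736 = 2.746%.
Real GDP in the next year = 21945 × (1 + 2.746/100) = 21945 × 1.02746 ≈ 22548 billion.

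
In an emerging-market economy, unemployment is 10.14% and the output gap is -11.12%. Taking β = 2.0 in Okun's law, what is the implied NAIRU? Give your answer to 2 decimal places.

From Okun's law, u - u* = -(output gap)/β = -(-11.12)/2.0 = 5.56 points.
So u* = 10.14 - 5.56 = 4.58%.

4.58%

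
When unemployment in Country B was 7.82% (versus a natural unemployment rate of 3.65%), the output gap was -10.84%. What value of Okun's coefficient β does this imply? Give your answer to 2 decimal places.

β ≈ 2.60

Okun's law: output gap = -β × (u - u*).
-10.84 = -β × (7.82 - 3.65) = -β × 4.17, so β = 10.84/4.17 = 2.60.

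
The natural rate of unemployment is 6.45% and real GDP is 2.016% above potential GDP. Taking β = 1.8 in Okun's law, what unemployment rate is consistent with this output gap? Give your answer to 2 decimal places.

From Okun's law, u - u* = -(output gap)/β = -(2.016)/1.8 = -1.12 points.
So u = 6.45 - 1.12 = 5.33%.

5.33%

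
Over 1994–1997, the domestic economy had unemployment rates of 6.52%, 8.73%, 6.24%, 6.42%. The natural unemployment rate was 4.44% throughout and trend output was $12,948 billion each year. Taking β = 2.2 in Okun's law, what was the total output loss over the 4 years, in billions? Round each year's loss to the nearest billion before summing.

$2,892 billion

Year 1994: gap = -2.2 × (6.52 - 4.44) = -4.576%, loss ≈ 12948 × 4.576/100 ≈ 593.
Year 1995: gap = -2.2 × (8.73 - 4.44) = -9.438%, loss ≈ 12948 × 9.438/100 ≈ 1222.
Year 1996: gap = -2.2 × (6.24 - 4.44) = -3.96%, loss ≈ 12948 × 3.96/100 ≈ 513.
Year 1997: gap = -2.2 × (6.42 - 4.44) = -4.356%, loss ≈ 12948 × 4.356/100 ≈ 564.
Total lost output = 593 + 1222 + 513 + 564 = 2892 billion.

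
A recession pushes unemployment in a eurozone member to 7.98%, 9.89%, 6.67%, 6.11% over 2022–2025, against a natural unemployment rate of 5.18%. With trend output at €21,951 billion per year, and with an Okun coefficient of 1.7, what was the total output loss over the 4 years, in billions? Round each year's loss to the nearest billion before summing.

€3,706 billion

Year 2022: gap = -1.7 × (7.98 - 5.18) = -4.76%, loss ≈ 21951 × 4.76/100 ≈ 1045.
Year 2023: gap = -1.7 × (9.89 - 5.18) = -8.007%, loss ≈ 21951 × 8.007/100 ≈ 1758.
Year 2024: gap = -1.7 × (6.67 - 5.18) = -2.533%, loss ≈ 21951 × 2.533/100 ≈ 556.
Year 2025: gap = -1.7 × (6.11 - 5.18) = -1.581%, loss ≈ 21951 × 1.581/100 ≈ 347.
Total lost output = 1045 + 1758 + 556 + 347 = 3706 billion.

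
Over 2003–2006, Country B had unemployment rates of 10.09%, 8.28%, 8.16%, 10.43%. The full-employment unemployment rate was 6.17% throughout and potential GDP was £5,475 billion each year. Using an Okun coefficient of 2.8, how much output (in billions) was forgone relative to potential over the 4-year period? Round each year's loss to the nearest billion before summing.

£1,882 billion

Year 2003: gap = -2.8 × (10.09 - 6.17) = -10.976%, loss ≈ 5475 × 10.976/100 ≈ 601.
Year 2004: gap = -2.8 × (8.28 - 6.17) = -5.908%, loss ≈ 5475 × 5.908/100 ≈ 323.
Year 2005: gap = -2.8 × (8.16 - 6.17) = -5.572%, loss ≈ 5475 × 5.572/100 ≈ 305.
Year 2006: gap = -2.8 × (10.43 - 6.17) = -11.928%, loss ≈ 5475 × 11.928/100 ≈ 653.
Total lost output = 601 + 323 + 305 + 653 = 1882 billion.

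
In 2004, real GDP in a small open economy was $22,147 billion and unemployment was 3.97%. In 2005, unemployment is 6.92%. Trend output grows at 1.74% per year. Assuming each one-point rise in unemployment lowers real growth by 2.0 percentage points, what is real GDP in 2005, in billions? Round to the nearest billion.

$21,226 billion

Δu = 6.92 - 3.97 = 2.95 points.
Okun's law (growth form): g_Y = g_Y* - β × Δu = 1.74 - 2.0 × (2.95) = 1.74 - 5.9 = -4.16%.
Real GDP in the next year = 22147 × (1 - 4.16/100) = 22147 × 0.9584 ≈ 21226 billion.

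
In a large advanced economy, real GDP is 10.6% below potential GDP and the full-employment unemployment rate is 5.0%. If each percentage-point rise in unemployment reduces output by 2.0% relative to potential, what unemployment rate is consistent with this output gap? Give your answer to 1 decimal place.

From Okun's law, u - u* = -(output gap)/β = -(-10.6)/2.0 = 5.3 points.
So u = 5 + 5.3 = 10.3%.

10.3%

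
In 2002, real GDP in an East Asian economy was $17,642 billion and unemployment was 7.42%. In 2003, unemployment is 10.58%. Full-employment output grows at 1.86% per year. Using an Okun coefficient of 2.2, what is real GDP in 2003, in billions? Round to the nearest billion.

$16,744 billion

Δu = 10.58 - 7.42 = 3.16 points.
Okun's law (growth form): g_Y = g_Y* - β × Δu = 1.86 - 2.2 × (3.16) = 1.86 - 6.952 = -5.092%.
Real GDP in the next year = 17642 × (1 - 5.092/100) = 17642 × 0.94908 ≈ 16744 billion.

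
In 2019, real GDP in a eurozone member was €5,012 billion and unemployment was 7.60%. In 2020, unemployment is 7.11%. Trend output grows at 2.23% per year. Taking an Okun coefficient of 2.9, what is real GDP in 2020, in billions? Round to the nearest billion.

€5,195 billion

Δu = 7.11 - 7.6 = -0.49 points.
Okun's law (growth form): g_Y = g_Y* - β × Δu = 2.23 - 2.9 × (-0.49) = 2.23 + 1.421 = 3.651%.
Real GDP in the next year = 5012 × (1 + 3.651/100) = 5012 × 1.03651 ≈ 5195 billion.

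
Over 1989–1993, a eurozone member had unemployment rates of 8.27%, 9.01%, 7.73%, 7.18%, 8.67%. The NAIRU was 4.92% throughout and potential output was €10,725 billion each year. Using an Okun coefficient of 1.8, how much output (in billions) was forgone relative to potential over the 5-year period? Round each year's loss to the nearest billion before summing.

€3,139 billion

Year 1989: gap = -1.8 × (8.27 - 4.92) = -6.03%, loss ≈ 10725 × 6.03/100 ≈ 647.
Year 1990: gap = -1.8 × (9.01 - 4.92) = -7.362%, loss ≈ 10725 × 7.362/100 ≈ 790.
Year 1991: gap = -1.8 × (7.73 - 4.92) = -5.058%, loss ≈ 10725 × 5.058/100 ≈ 542.
Year 1992: gap = -1.8 × (7.18 - 4.92) = -4.068%, loss ≈ 10725 × 4.068/100 ≈ 436.
Year 1993: gap = -1.8 × (8.67 - 4.92) = -6.75%, loss ≈ 10725 × 6.75/100 ≈ 724.
Total lost output = 647 + 790 + 542 + 436 + 724 = 3139 billion.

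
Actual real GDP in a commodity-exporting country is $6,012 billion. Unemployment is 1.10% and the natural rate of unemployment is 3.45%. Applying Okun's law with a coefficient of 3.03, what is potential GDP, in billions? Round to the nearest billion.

$5,612 billion

Unemployment gap = 1.1 - 3.45 = -2.35 points, so output gap = -3.03 × (-2.35) = 7.1205%.
Since Y = Y* × (1 + gap/100), Y* = 6012/1.071205 ≈ 5612 billion.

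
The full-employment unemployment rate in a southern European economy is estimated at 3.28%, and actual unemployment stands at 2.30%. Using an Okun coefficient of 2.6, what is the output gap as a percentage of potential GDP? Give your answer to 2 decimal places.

The unemployment gap is 2.3 - 3.28 = -0.98 percentage points.
Okun's law gives an output gap of -2.6 × (-0.98) = 2.548%, i.e. 2.55% above potential.

2.55%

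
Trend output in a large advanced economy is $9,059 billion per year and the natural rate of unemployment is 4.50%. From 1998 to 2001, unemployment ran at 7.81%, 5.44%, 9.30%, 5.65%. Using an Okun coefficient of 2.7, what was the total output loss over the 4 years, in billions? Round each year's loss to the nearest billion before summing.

$2,495 billion

Year 1998: gap = -2.7 × (7.81 - 4.5) = -8.937%, loss ≈ 9059 × 8.937/100 ≈ 810.
Year 1999: gap = -2.7 × (5.44 - 4.5) = -2.538%, loss ≈ 9059 × 2.538/100 ≈ 230.
Year 2000: gap = -2.7 × (9.3 - 4.5) = -12.96%, loss ≈ 9059 × 12.96/100 ≈ 1174.
Year 2001: gap = -2.7 × (5.65 - 4.5) = -3.105%, loss ≈ 9059 × 3.105/100 ≈ 281.
Total lost output = 810 + 230 + 1174 + 281 = 2495 billion.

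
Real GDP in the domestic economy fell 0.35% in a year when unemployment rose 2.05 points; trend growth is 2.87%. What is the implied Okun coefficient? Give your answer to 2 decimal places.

Growth form: g_Y = g_Y* - β × Δu, so β = (g_Y* - g_Y)/Δu.
β = (2.87 + 0.35)/2.05 = 3.22/2.05 = 1.57.

β ≈ 1.57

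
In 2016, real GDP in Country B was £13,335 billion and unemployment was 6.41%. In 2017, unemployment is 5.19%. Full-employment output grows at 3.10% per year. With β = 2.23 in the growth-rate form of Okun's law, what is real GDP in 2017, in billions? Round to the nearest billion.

Δu = 5.19 - 6.41 = -1.22 points.
Okun's law (growth form): g_Y = g_Y* - β × Δu = 3.10 - 2.23 × (-1.22) = 3.1 + 2.7206 = 5.8206%.
Real GDP in the next year = 13335 × (1 + 5.8206/100) = 13335 × 1.058206 ≈ 14111 billion.

£14,111 billion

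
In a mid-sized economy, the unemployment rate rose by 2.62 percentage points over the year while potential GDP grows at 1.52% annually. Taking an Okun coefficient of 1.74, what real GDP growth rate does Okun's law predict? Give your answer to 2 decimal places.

Growth-rate Okun's law: g_Y = g_Y* - β × Δu.
g_Y = 1.52 - 1.74 × (2.62) = 1.52 - 4.5588 = -3.0388%, i.e. -3.04% to 2 d.p.

-3.04%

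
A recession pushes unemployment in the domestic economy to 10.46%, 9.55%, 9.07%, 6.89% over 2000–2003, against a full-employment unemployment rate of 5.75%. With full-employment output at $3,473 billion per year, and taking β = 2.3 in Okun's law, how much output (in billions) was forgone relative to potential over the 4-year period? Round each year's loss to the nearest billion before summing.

Year 2000: gap = -2.3 × (10.46 - 5.75) = -10.833%, loss ≈ 3473 × 10.833/100 ≈ 376.
Year 2001: gap = -2.3 × (9.55 - 5.75) = -8.74%, loss ≈ 3473 × 8.74/100 ≈ 304.
Year 2002: gap = -2.3 × (9.07 - 5.75) = -7.636%, loss ≈ 3473 × 7.636/100 ≈ 265.
Year 2003: gap = -2.3 × (6.89 - 5.75) = -2.622%, loss ≈ 3473 × 2.622/100 ≈ 91.
Total lost output = 376 + 304 + 265 + 91 = 1036 billion.

$1,036 billion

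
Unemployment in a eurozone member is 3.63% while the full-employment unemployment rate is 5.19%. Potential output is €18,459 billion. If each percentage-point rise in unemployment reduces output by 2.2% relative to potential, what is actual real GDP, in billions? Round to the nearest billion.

€19,093 billion

Unemployment gap = 3.63 - 5.19 = -1.56 points, so the output gap is -2.2 × (-1.56) = 3.432%.
Actual GDP = 18459 × (1 + 3.432/100) = 18459 × 1.03432 ≈ 19093 billion.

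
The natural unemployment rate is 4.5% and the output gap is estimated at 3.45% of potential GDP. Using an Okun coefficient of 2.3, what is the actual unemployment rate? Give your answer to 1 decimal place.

3.0%

From Okun's law, u - u* = -(output gap)/β = -(3.45)/2.3 = -1.5 points.
So u = 4.5 - 1.5 = 3.0%.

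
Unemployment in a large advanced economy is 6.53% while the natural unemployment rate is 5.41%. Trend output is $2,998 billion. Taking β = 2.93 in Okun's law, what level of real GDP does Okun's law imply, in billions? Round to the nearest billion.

$2,900 billion

Unemployment gap = 6.53 - 5.41 = 1.12 points, so the output gap is -2.93 × 1.12 = -3.2816%.
Actual GDP = 2998 × (1 - 3.2816/100) = 2998 × 0.967184 ≈ 2900 billion.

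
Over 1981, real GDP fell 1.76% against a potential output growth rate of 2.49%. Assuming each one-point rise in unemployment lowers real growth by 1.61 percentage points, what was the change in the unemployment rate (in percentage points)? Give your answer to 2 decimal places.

Growth-rate Okun's law: g_Y = g_Y* - β × Δu, so Δu = (g_Y* - g_Y)/β.
Δu = (2.49 + 1.76)/1.61 = 4.25/1.61 = 2.64 percentage points.

2.64 percentage points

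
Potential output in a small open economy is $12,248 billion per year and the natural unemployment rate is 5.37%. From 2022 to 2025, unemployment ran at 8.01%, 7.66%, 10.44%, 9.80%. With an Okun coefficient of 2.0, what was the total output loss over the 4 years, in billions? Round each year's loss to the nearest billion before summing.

Year 2022: gap = -2.0 × (8.01 - 5.37) = -5.28%, loss ≈ 12248 × 5.28/100 ≈ 647.
Year 2023: gap = -2.0 × (7.66 - 5.37) = -4.58%, loss ≈ 12248 × 4.58/100 ≈ 561.
Year 2024: gap = -2.0 × (10.44 - 5.37) = -10.14%, loss ≈ 12248 × 10.14/100 ≈ 1242.
Year 2025: gap = -2.0 × (9.8 - 5.37) = -8.86%, loss ≈ 12248 × 8.86/100 ≈ 1085.
Total lost output = 647 + 561 + 1242 + 1085 = 3535 billion.

$3,535 billion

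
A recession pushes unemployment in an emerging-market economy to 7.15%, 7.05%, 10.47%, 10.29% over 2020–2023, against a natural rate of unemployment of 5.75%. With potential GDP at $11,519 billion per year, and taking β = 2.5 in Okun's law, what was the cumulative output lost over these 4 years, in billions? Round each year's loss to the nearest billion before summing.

Year 2020: gap = -2.5 × (7.15 - 5.75) = -3.5%, loss ≈ 11519 × 3.5/100 ≈ 403.
Year 2021: gap = -2.5 × (7.05 - 5.75) = -3.25%, loss ≈ 11519 × 3.25/100 ≈ 374.
Year 2022: gap = -2.5 × (10.47 - 5.75) = -11.8%, loss ≈ 11519 × 11.8/100 ≈ 1359.
Year 2023: gap = -2.5 × (10.29 - 5.75) = -11.35%, loss ≈ 11519 × 11.35/100 ≈ 1307.
Total lost output = 403 + 374 + 1359 + 1307 = 3443 billion.

$3,443 billion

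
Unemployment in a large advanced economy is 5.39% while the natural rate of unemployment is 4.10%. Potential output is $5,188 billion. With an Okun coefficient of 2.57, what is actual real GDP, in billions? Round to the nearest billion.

$5,016 billion

Unemployment gap = 5.39 - 4.1 = 1.29 points, so the output gap is -2.57 × 1.29 = -3.3153%.
Actual GDP = 5188 × (1 - 3.3153/100) = 5188 × 0.966847 ≈ 5016 billion.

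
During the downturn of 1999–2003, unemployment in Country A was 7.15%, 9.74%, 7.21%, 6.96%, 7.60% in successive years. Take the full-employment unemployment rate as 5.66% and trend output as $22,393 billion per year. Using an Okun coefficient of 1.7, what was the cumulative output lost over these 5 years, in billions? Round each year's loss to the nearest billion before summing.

$3,944 billion

Year 1999: gap = -1.7 × (7.15 - 5.66) = -2.533%, loss ≈ 22393 × 2.533/100 ≈ 567.
Year 2000: gap = -1.7 × (9.74 - 5.66) = -6.936%, loss ≈ 22393 × 6.936/100 ≈ 1553.
Year 2001: gap = -1.7 × (7.21 - 5.66) = -2.635%, loss ≈ 22393 × 2.635/100 ≈ 590.
Year 2002: gap = -1.7 × (6.96 - 5.66) = -2.21%, loss ≈ 22393 × 2.21/100 ≈ 495.
Year 2003: gap = -1.7 × (7.6 - 5.66) = -3.298%, loss ≈ 22393 × 3.298/100 ≈ 739.
Total lost output = 567 + 1553 + 590 + 495 + 739 = 3944 billion.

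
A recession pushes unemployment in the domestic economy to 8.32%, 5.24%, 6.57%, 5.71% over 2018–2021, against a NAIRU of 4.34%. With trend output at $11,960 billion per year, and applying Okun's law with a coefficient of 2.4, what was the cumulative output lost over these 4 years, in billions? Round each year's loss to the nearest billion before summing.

Year 2018: gap = -2.4 × (8.32 - 4.34) = -9.552%, loss ≈ 11960 × 9.552/100 ≈ 1142.
Year 2019: gap = -2.4 × (5.24 - 4.34) = -2.16%, loss ≈ 11960 × 2.16/100 ≈ 258.
Year 2020: gap = -2.4 × (6.57 - 4.34) = -5.352%, loss ≈ 11960 × 5.352/100 ≈ 640.
Year 2021: gap = -2.4 × (5.71 - 4.34) = -3.288%, loss ≈ 11960 × 3.288/100 ≈ 393.
Total lost output = 1142 + 258 + 640 + 393 = 2433 billion.

$2,433 billion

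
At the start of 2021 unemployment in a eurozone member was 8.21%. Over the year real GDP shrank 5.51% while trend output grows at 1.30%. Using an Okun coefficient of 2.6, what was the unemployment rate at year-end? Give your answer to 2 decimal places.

Growth-rate Okun's law: g_Y = g_Y* - β × Δu, so Δu = (g_Y* - g_Y)/β.
Δu = (1.3 + 5.51)/2.6 = 6.81/2.6 = 2.62 percentage points.
Year-end unemployment = 8.21 + 2.62 = 10.83%.

10.83%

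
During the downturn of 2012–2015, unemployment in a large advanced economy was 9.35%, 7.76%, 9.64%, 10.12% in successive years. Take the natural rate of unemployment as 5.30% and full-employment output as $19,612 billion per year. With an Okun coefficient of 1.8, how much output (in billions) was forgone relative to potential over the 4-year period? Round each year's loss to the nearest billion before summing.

$5,532 billion

Year 2012: gap = -1.8 × (9.35 - 5.3) = -7.29%, loss ≈ 19612 × 7.29/100 ≈ 1430.
Year 2013: gap = -1.8 × (7.76 - 5.3) = -4.428%, loss ≈ 19612 × 4.428/100 ≈ 868.
Year 2014: gap = -1.8 × (9.64 - 5.3) = -7.812%, loss ≈ 19612 × 7.812/100 ≈ 1532.
Year 2015: gap = -1.8 × (10.12 - 5.3) = -8.676%, loss ≈ 19612 × 8.676/100 ≈ 1702.
Total lost output = 1430 + 868 + 1532 + 1702 = 5532 billion.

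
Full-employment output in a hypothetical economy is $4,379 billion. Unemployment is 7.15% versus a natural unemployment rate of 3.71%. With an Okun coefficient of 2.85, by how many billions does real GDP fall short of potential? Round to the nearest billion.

$429 billion

Output gap = -2.85 × (7.15 - 3.71) = -2.85 × 3.44 = -9.804%.
Actual GDP ≈ 4379 × 0.90196 ≈ 3950 billion, so the shortfall is 4379 - 3950 = 429 billion.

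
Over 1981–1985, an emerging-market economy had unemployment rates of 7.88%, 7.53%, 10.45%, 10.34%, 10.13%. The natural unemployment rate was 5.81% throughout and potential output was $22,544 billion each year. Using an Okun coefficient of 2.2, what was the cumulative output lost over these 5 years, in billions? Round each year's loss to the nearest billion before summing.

$8,571 billion

Year 1981: gap = -2.2 × (7.88 - 5.81) = -4.554%, loss ≈ 22544 × 4.554/100 ≈ 1027.
Year 1982: gap = -2.2 × (7.53 - 5.81) = -3.784%, loss ≈ 22544 × 3.784/100 ≈ 853.
Year 1983: gap = -2.2 × (10.45 - 5.81) = -10.208%, loss ≈ 22544 × 10.208/100 ≈ 2301.
Year 1984: gap = -2.2 × (10.34 - 5.81) = -9.966%, loss ≈ 22544 × 9.966/100 ≈ 2247.
Year 1985: gap = -2.2 × (10.13 - 5.81) = -9.504%, loss ≈ 22544 × 9.504/100 ≈ 2143.
Total lost output = 1027 + 853 + 2301 + 2247 + 2143 = 8571 billion.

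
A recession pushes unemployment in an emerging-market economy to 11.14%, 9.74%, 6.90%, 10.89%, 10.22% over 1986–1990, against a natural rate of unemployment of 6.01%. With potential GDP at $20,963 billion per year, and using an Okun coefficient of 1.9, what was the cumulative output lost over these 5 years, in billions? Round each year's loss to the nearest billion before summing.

Year 1986: gap = -1.9 × (11.14 - 6.01) = -9.747%, loss ≈ 20963 × 9.747/100 ≈ 2043.
Year 1987: gap = -1.9 × (9.74 - 6.01) = -7.087%, loss ≈ 20963 × 7.087/100 ≈ 1486.
Year 1988: gap = -1.9 × (6.9 - 6.01) = -1.691%, loss ≈ 20963 × 1.691/100 ≈ 354.
Year 1989: gap = -1.9 × (10.89 - 6.01) = -9.272%, loss ≈ 20963 × 9.272/100 ≈ 1944.
Year 1990: gap = -1.9 × (10.22 - 6.01) = -7.999%, loss ≈ 20963 × 7.999/100 ≈ 1677.
Total lost output = 2043 + 1486 + 354 + 1944 + 1677 = 7504 billion.

$7,504 billion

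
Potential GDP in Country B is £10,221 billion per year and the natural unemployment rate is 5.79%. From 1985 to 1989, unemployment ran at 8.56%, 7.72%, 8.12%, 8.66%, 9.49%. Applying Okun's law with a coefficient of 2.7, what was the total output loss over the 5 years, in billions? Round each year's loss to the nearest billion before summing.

£3,753 billion

Year 1985: gap = -2.7 × (8.56 - 5.79) = -7.479%, loss ≈ 10221 × 7.479/100 ≈ 764.
Year 1986: gap = -2.7 × (7.72 - 5.79) = -5.211%, loss ≈ 10221 × 5.211/100 ≈ 533.
Year 1987: gap = -2.7 × (8.12 - 5.79) = -6.291%, loss ≈ 10221 × 6.291/100 ≈ 643.
Year 1988: gap = -2.7 × (8.66 - 5.79) = -7.749%, loss ≈ 10221 × 7.749/100 ≈ 792.
Year 1989: gap = -2.7 × (9.49 - 5.79) = -9.99%, loss ≈ 10221 × 9.99/100 ≈ 1021.
Total lost output = 764 + 533 + 643 + 792 + 1021 = 3753 billion.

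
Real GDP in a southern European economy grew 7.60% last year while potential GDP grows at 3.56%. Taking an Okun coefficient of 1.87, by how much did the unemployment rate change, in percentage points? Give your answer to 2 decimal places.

-2.16 percentage points

Growth-rate Okun's law: g_Y = g_Y* - β × Δu, so Δu = (g_Y* - g_Y)/β.
Δu = (3.56 - 7.6)/1.87 = -4.04/1.87 = -2.16 percentage points.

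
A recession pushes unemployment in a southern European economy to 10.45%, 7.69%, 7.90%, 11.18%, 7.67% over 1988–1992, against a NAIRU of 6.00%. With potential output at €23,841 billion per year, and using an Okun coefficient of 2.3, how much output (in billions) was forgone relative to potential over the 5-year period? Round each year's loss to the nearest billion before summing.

Year 1988: gap = -2.3 × (10.45 - 6) = -10.235%, loss ≈ 23841 × 10.235/100 ≈ 2440.
Year 1989: gap = -2.3 × (7.69 - 6) = -3.887%, loss ≈ 23841 × 3.887/100 ≈ 927.
Year 1990: gap = -2.3 × (7.9 - 6) = -4.37%, loss ≈ 23841 × 4.37/100 ≈ 1042.
Year 1991: gap = -2.3 × (11.18 - 6) = -11.914%, loss ≈ 23841 × 11.914/100 ≈ 2840.
Year 1992: gap = -2.3 × (7.67 - 6) = -3.841%, loss ≈ 23841 × 3.841/100 ≈ 916.
Total lost output = 2440 + 927 + 1042 + 2840 + 916 = 8165 billion.

€8,165 billion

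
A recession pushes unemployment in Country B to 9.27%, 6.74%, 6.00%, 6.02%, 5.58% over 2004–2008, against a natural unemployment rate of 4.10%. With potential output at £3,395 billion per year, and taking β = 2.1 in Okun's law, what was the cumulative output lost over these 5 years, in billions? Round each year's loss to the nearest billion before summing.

Year 2004: gap = -2.1 × (9.27 - 4.1) = -10.857%, loss ≈ 3395 × 10.857/100 ≈ 369.
Year 2005: gap = -2.1 × (6.74 - 4.1) = -5.544%, loss ≈ 3395 × 5.544/100 ≈ 188.
Year 2006: gap = -2.1 × (6 - 4.1) = -3.99%, loss ≈ 3395 × 3.99/100 ≈ 135.
Year 2007: gap = -2.1 × (6.02 - 4.1) = -4.032%, loss ≈ 3395 × 4.032/100 ≈ 137.
Year 2008: gap = -2.1 × (5.58 - 4.1) = -3.108%, loss ≈ 3395 × 3.108/100 ≈ 106.
Total lost output = 369 + 188 + 135 + 137 + 106 = 935 billion.

£935 billion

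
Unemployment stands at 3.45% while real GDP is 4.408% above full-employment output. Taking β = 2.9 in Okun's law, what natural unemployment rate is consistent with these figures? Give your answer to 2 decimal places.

4.97%

From Okun's law, u - u* = -(output gap)/β = -(4.408)/2.9 = -1.52 points.
So u* = 3.45 + 1.52 = 4.97%.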